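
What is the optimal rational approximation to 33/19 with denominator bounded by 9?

Expand x = 33/19 as a continued fraction with the Euclidean algorithm:
  33 = 1*19 + 14, so a_0 = 1.
  19 = 1*14 + 5, so a_1 = 1.
  14 = 2*5 + 4, so a_2 = 2.
  5 = 1*4 + 1, so a_3 = 1.
  4 = 4*1 + 0, so a_4 = 4.
so x = [1; 1, 2, 1, 4].
Convergents (p_i = a_i*p_{i-1} + p_{i-2}, q_i = a_i*q_{i-1} + q_{i-2} with p_{-2}=0, p_{-1}=1, q_{-2}=1, q_{-1}=0), until the denominator exceeds 9:
  i=0: a_0=1, p_0 = 1*1 + 0 = 1, q_0 = 1*0 + 1 = 1.
  i=1: a_1=1, p_1 = 1*1 + 1 = 2, q_1 = 1*1 + 0 = 1.
  i=2: a_2=2, p_2 = 2*2 + 1 = 5, q_2 = 2*1 + 1 = 3.
  i=3: a_3=1, p_3 = 1*5 + 2 = 7, q_3 = 1*3 + 1 = 4.
  i=4: a_4=4, p_4 = 4*7 + 5 = 33, q_4 = 4*4 + 3 = 19.
q_4 = 19 > 9, so the last convergent with denominator <= 9 is p_3/q_3 = 7/4.
The closest fraction with denominator <= 9 is either p_3/q_3 or the intermediate fraction (k*p_3 + p_2)/(k*q_3 + q_2) with the largest k >= 1 whose denominator stays <= 9; these approach x as k grows, and every other convergent or intermediate fraction in range is farther away.
Largest k: floor((9 - q_2)/q_3) = floor((9 - 3)/4) = 1.
That gives (1*7 + 5)/(1*4 + 3) = 12/7.
Compare the errors: |x - 7/4| = |33*4 - 7*19|/(19*4) = 1/76, and |x - 12/7| = |33*7 - 12*19|/(19*7) = 3/133.
Cross-multiplying, 1*133 = 133 < 228 = 3*76, so 1/76 is smaller: the convergent 7/4 is closer to x than 12/7.

7/4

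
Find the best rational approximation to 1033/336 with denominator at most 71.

Expand x = 1033/336 as a continued fraction with the Euclidean algorithm:
  1033 = 3*336 + 25, so a_0 = 3.
  336 = 13*25 + 11, so a_1 = 13.
  25 = 2*11 + 3, so a_2 = 2.
  11 = 3*3 + 2, so a_3 = 3.
  3 = 1*2 + 1, so a_4 = 1.
  2 = 2*1 + 0, so a_5 = 2.
so x = [3; 13, 2, 3, 1, 2].
Convergents (p_i = a_i*p_{i-1} + p_{i-2}, q_i = a_i*q_{i-1} + q_{i-2} with p_{-2}=0, p_{-1}=1, q_{-2}=1, q_{-1}=0), until the denominator exceeds 71:
  i=0: a_0=3, p_0 = 3*1 + 0 = 3, q_0 = 3*0 + 1 = 1.
  i=1: a_1=13, p_1 = 13*3 + 1 = 40, q_1 = 13*1 + 0 = 13.
  i=2: a_2=2, p_2 = 2*40 + 3 = 83, q_2 = 2*13 + 1 = 27.
  i=3: a_3=3, p_3 = 3*83 + 40 = 289, q_3 = 3*27 + 13 = 94.
q_3 = 94 > 71, so the last convergent with denominator <= 71 is p_2/q_2 = 83/27.
The closest fraction with denominator <= 71 is either p_2/q_2 or the intermediate fraction (k*p_2 + p_1)/(k*q_2 + q_1) with the largest k >= 1 whose denominator stays <= 71; these approach x as k grows, and every other convergent or intermediate fraction in range is farther away.
Largest k: floor((71 - q_1)/q_2) = floor((71 - 13)/27) = 2.
That gives (2*83 + 40)/(2*27 + 13) = 206/67.
Compare the errors: |x - 83/27| = |1033*27 - 83*336|/(336*27) = 3/9072, and |x - 206/67| = |1033*67 - 206*336|/(336*67) = 5/22512.
Cross-multiplying, 5*9072 = 45360 < 67536 = 3*22512, so 5/22512 is smaller: the intermediate fraction 206/67 is closer to x than 83/27.

206/67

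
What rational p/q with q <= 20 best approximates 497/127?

Expand x = 497/127 as a continued fraction with the Euclidean algorithm:
  497 = 3*127 + 116, so a_0 = 3.
  127 = 1*116 + 11, so a_1 = 1.
  116 = 10*11 + 6, so a_2 = 10.
  11 = 1*6 + 5, so a_3 = 1.
  6 = 1*5 + 1, so a_4 = 1.
  5 = 5*1 + 0, so a_5 = 5.
so x = [3; 1, 10, 1, 1, 5].
Convergents (p_i = a_i*p_{i-1} + p_{i-2}, q_i = a_i*q_{i-1} + q_{i-2} with p_{-2}=0, p_{-1}=1, q_{-2}=1, q_{-1}=0), until the denominator exceeds 20:
  i=0: a_0=3, p_0 = 3*1 + 0 = 3, q_0 = 3*0 + 1 = 1.
  i=1: a_1=1, p_1 = 1*3 + 1 = 4, q_1 = 1*1 + 0 = 1.
  i=2: a_2=10, p_2 = 10*4 + 3 = 43, q_2 = 10*1 + 1 = 11.
  i=3: a_3=1, p_3 = 1*43 + 4 = 47, q_3 = 1*11 + 1 = 12.
  i=4: a_4=1, p_4 = 1*47 + 43 = 90, q_4 = 1*12 + 11 = 23.
q_4 = 23 > 20, so the last convergent with denominator <= 20 is p_3/q_3 = 47/12.
The closest fraction with denominator <= 20 is either p_3/q_3 or the intermediate fraction (k*p_3 + p_2)/(k*q_3 + q_2) with the largest k >= 1 whose denominator stays <= 20; these approach x as k grows, and every other convergent or intermediate fraction in range is farther away.
Largest k: floor((20 - q_2)/q_3) = floor((20 - 11)/12) = 0.
Since k = 0, no intermediate fraction beyond p_3/q_3 has denominator <= 20, so the convergent 47/12 is the closest (its error is |497*12 - 47*127|/(127*12) = 5/1524).

47/12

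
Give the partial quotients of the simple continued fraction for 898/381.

[2; 2, 1, 4, 27]

Run the Euclidean algorithm on 898 and 381; the successive quotients are the partial quotients a_0, a_1, ... (each step inverts the fractional part left over by the previous one):
  898 = 2*381 + 136, so a_0 = 2.
  381 = 2*136 + 109, so a_1 = 2.
  136 = 1*109 + 27, so a_2 = 1.
  109 = 4*27 + 1, so a_3 = 4.
  27 = 27*1 + 0, so a_4 = 27.
The remainder reaches 0 after 5 divisions, so the expansion has 5 partial quotients, read off in order.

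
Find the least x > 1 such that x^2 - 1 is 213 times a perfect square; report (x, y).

First expand sqrt(213) as a continued fraction. With x_i = (sqrt(213) + m_i)/d_i and (m_0, d_0) = (0, 1): a_0 = floor(sqrt(213)) = 14, since 14^2 = 196 <= 213 < 225 = 15^2.
Iterate m_{i+1} = d_i*a_i - m_i, d_{i+1} = (213 - m_{i+1}^2)/d_i, a_{i+1} = floor((a_0 + m_{i+1})/d_{i+1}):
  m_1 = 1*14 - 0 = 14, d_1 = (213 - 14^2)/1 = 17/1 = 17, a_1 = floor((14 + 14)/17) = 1.
  m_2 = 17*1 - 14 = 3, d_2 = (213 - 3^2)/17 = 204/17 = 12, a_2 = floor((14 + 3)/12) = 1.
  m_3 = 12*1 - 3 = 9, d_3 = (213 - 9^2)/12 = 132/12 = 11, a_3 = floor((14 + 9)/11) = 2.
  m_4 = 11*2 - 9 = 13, d_4 = (213 - 13^2)/11 = 44/11 = 4, a_4 = floor((14 + 13)/4) = 6.
  m_5 = 4*6 - 13 = 11, d_5 = (213 - 11^2)/4 = 92/4 = 23, a_5 = floor((14 + 11)/23) = 1.
  m_6 = 23*1 - 11 = 12, d_6 = (213 - 12^2)/23 = 69/23 = 3, a_6 = floor((14 + 12)/3) = 8.
  m_7 = 3*8 - 12 = 12, d_7 = (213 - 12^2)/3 = 69/3 = 23, a_7 = floor((14 + 12)/23) = 1.
  m_8 = 23*1 - 12 = 11, d_8 = (213 - 11^2)/23 = 92/23 = 4, a_8 = floor((14 + 11)/4) = 6.
  m_9 = 4*6 - 11 = 13, d_9 = (213 - 13^2)/4 = 44/4 = 11, a_9 = floor((14 + 13)/11) = 2.
  m_10 = 11*2 - 13 = 9, d_10 = (213 - 9^2)/11 = 132/11 = 12, a_10 = floor((14 + 9)/12) = 1.
  m_11 = 12*1 - 9 = 3, d_11 = (213 - 3^2)/12 = 204/12 = 17, a_11 = floor((14 + 3)/17) = 1.
  m_12 = 17*1 - 3 = 14, d_12 = (213 - 14^2)/17 = 17/17 = 1, a_12 = floor((14 + 14)/1) = 28.
  m_13 = 1*28 - 14 = 14, d_13 = (213 - 14^2)/1 = 17/1 = 17: (m_13, d_13) = (m_1, d_1) = (14, 17), so from here the quotients repeat a_1, ..., a_12; the period length is 12.
So sqrt(213) = [14; (1, 1, 2, 6, 1, 8, 1, 6, 2, 1, 1, 28)] with period length k = 12.
k is even, so the fundamental solution of x^2 - 213y^2 = 1 is (p_{k-1}, q_{k-1}) = (p_11, q_11); compute convergents through index 11.
Convergents (p_i = a_i*p_{i-1} + p_{i-2}, q_i = a_i*q_{i-1} + q_{i-2} with p_{-2}=0, p_{-1}=1, q_{-2}=1, q_{-1}=0):
  i=0: a_0=14, p_0 = 14*1 + 0 = 14, q_0 = 14*0 + 1 = 1.
  i=1: a_1=1, p_1 = 1*14 + 1 = 15, q_1 = 1*1 + 0 = 1.
  i=2: a_2=1, p_2 = 1*15 + 14 = 29, q_2 = 1*1 + 1 = 2.
  i=3: a_3=2, p_3 = 2*29 + 15 = 73, q_3 = 2*2 + 1 = 5.
  i=4: a_4=6, p_4 = 6*73 + 29 = 467, q_4 = 6*5 + 2 = 32.
  i=5: a_5=1, p_5 = 1*467 + 73 = 540, q_5 = 1*32 + 5 = 37.
  i=6: a_6=8, p_6 = 8*540 + 467 = 4787, q_6 = 8*37 + 32 = 328.
  i=7: a_7=1, p_7 = 1*4787 + 540 = 5327, q_7 = 1*328 + 37 = 365.
  i=8: a_8=6, p_8 = 6*5327 + 4787 = 36749, q_8 = 6*365 + 328 = 2518.
  i=9: a_9=2, p_9 = 2*36749 + 5327 = 78825, q_9 = 2*2518 + 365 = 5401.
  i=10: a_10=1, p_10 = 1*78825 + 36749 = 115574, q_10 = 1*5401 + 2518 = 7919.
  i=11: a_11=1, p_11 = 1*115574 + 78825 = 194399, q_11 = 1*7919 + 5401 = 13320.
Check: 194399^2 - 213*13320^2 = 37790971201 - 37790971200 = 1, so (x, y) = (194399, 13320) solves the equation, and by the theorem it is the least positive solution.

(x, y) = (194399, 13320)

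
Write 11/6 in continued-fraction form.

[1; 1, 5]

Run the Euclidean algorithm on 11 and 6; the successive quotients are the partial quotients a_0, a_1, ... (each step inverts the fractional part left over by the previous one):
  11 = 1*6 + 5, so a_0 = 1.
  6 = 1*5 + 1, so a_1 = 1.
  5 = 5*1 + 0, so a_2 = 5.
The remainder reaches 0 after 3 divisions, so the expansion has 3 partial quotients, read off in order.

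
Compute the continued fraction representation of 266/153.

[1; 1, 2, 1, 4, 1, 2, 2]

Run the Euclidean algorithm on 266 and 153; the successive quotients are the partial quotients a_0, a_1, ... (each step inverts the fractional part left over by the previous one):
  266 = 1*153 + 113, so a_0 = 1.
  153 = 1*113 + 40, so a_1 = 1.
  113 = 2*40 + 33, so a_2 = 2.
  40 = 1*33 + 7, so a_3 = 1.
  33 = 4*7 + 5, so a_4 = 4.
  7 = 1*5 + 2, so a_5 = 1.
  5 = 2*2 + 1, so a_6 = 2.
  2 = 2*1 + 0, so a_7 = 2.
The remainder reaches 0 after 8 divisions, so the expansion has 8 partial quotients, read off in order.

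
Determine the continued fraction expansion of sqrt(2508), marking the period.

[50; (12, 1, 1, 24, 1, 1, 12, 100)]

Write x_i = (sqrt(2508) + m_i)/d_i with (m_0, d_0) = (0, 1). a_0 = floor(sqrt(2508)) = 50, since 50^2 = 2500 <= 2508 < 2601 = 51^2.
Iterate m_{i+1} = d_i*a_i - m_i, d_{i+1} = (2508 - m_{i+1}^2)/d_i, a_{i+1} = floor((a_0 + m_{i+1})/d_{i+1}):
  m_1 = 1*50 - 0 = 50, d_1 = (2508 - 50^2)/1 = 8/1 = 8, a_1 = floor((50 + 50)/8) = 12.
  m_2 = 8*12 - 50 = 46, d_2 = (2508 - 46^2)/8 = 392/8 = 49, a_2 = floor((50 + 46)/49) = 1.
  m_3 = 49*1 - 46 = 3, d_3 = (2508 - 3^2)/49 = 2499/49 = 51, a_3 = floor((50 + 3)/51) = 1.
  m_4 = 51*1 - 3 = 48, d_4 = (2508 - 48^2)/51 = 204/51 = 4, a_4 = floor((50 + 48)/4) = 24.
  m_5 = 4*24 - 48 = 48, d_5 = (2508 - 48^2)/4 = 204/4 = 51, a_5 = floor((50 + 48)/51) = 1.
  m_6 = 51*1 - 48 = 3, d_6 = (2508 - 3^2)/51 = 2499/51 = 49, a_6 = floor((50 + 3)/49) = 1.
  m_7 = 49*1 - 3 = 46, d_7 = (2508 - 46^2)/49 = 392/49 = 8, a_7 = floor((50 + 46)/8) = 12.
  m_8 = 8*12 - 46 = 50, d_8 = (2508 - 50^2)/8 = 8/8 = 1, a_8 = floor((50 + 50)/1) = 100.
  m_9 = 1*100 - 50 = 50, d_9 = (2508 - 50^2)/1 = 8/1 = 8: (m_9, d_9) = (m_1, d_1) = (50, 8), so from here the quotients repeat a_1, ..., a_8; the period length is 8.
Hence the expansion of sqrt(2508) is a_0 = 50 followed by the repeating block 12, 1, 1, 24, 1, 1, 12, 100 (period 8).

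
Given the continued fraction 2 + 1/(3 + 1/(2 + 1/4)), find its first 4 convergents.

Using the convergent recurrence p_i = a_i*p_{i-1} + p_{i-2}, q_i = a_i*q_{i-1} + q_{i-2} with p_{-2}=0, p_{-1}=1, q_{-2}=1, q_{-1}=0:
  i=0: a_0=2, p_0 = 2*1 + 0 = 2, q_0 = 2*0 + 1 = 1.
  i=1: a_1=3, p_1 = 3*2 + 1 = 7, q_1 = 3*1 + 0 = 3.
  i=2: a_2=2, p_2 = 2*7 + 2 = 16, q_2 = 2*3 + 1 = 7.
  i=3: a_3=4, p_3 = 4*16 + 7 = 71, q_3 = 4*7 + 3 = 31.

2/1, 7/3, 16/7, 71/31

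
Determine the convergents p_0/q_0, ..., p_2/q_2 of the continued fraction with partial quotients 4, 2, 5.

4/1, 9/2, 49/11

Using the convergent recurrence p_i = a_i*p_{i-1} + p_{i-2}, q_i = a_i*q_{i-1} + q_{i-2} with p_{-2}=0, p_{-1}=1, q_{-2}=1, q_{-1}=0:
  i=0: a_0=4, p_0 = 4*1 + 0 = 4, q_0 = 4*0 + 1 = 1.
  i=1: a_1=2, p_1 = 2*4 + 1 = 9, q_1 = 2*1 + 0 = 2.
  i=2: a_2=5, p_2 = 5*9 + 4 = 49, q_2 = 5*2 + 1 = 11.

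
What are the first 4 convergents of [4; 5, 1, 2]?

4/1, 21/5, 25/6, 71/17

Using the convergent recurrence p_i = a_i*p_{i-1} + p_{i-2}, q_i = a_i*q_{i-1} + q_{i-2} with p_{-2}=0, p_{-1}=1, q_{-2}=1, q_{-1}=0:
  i=0: a_0=4, p_0 = 4*1 + 0 = 4, q_0 = 4*0 + 1 = 1.
  i=1: a_1=5, p_1 = 5*4 + 1 = 21, q_1 = 5*1 + 0 = 5.
  i=2: a_2=1, p_2 = 1*21 + 4 = 25, q_2 = 1*5 + 1 = 6.
  i=3: a_3=2, p_3 = 2*25 + 21 = 71, q_3 = 2*6 + 5 = 17.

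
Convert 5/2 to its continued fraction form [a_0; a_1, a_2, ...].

Run the Euclidean algorithm on 5 and 2; the successive quotients are the partial quotients a_0, a_1, ... (each step inverts the fractional part left over by the previous one):
  5 = 2*2 + 1, so a_0 = 2.
  2 = 2*1 + 0, so a_1 = 2.
The remainder reaches 0 after 2 divisions, so the expansion has 2 partial quotients, read off in order.

[2; 2]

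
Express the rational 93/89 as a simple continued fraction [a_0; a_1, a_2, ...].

Run the Euclidean algorithm on 93 and 89; the successive quotients are the partial quotients a_0, a_1, ... (each step inverts the fractional part left over by the previous one):
  93 = 1*89 + 4, so a_0 = 1.
  89 = 22*4 + 1, so a_1 = 22.
  4 = 4*1 + 0, so a_2 = 4.
The remainder reaches 0 after 3 divisions, so the expansion has 3 partial quotients, read off in order.

[1; 22, 4]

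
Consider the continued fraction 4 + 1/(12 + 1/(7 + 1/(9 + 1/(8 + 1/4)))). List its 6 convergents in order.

Using the convergent recurrence p_i = a_i*p_{i-1} + p_{i-2}, q_i = a_i*q_{i-1} + q_{i-2} with p_{-2}=0, p_{-1}=1, q_{-2}=1, q_{-1}=0:
  i=0: a_0=4, p_0 = 4*1 + 0 = 4, q_0 = 4*0 + 1 = 1.
  i=1: a_1=12, p_1 = 12*4 + 1 = 49, q_1 = 12*1 + 0 = 12.
  i=2: a_2=7, p_2 = 7*49 + 4 = 347, q_2 = 7*12 + 1 = 85.
  i=3: a_3=9, p_3 = 9*347 + 49 = 3172, q_3 = 9*85 + 12 = 777.
  i=4: a_4=8, p_4 = 8*3172 + 347 = 25723, q_4 = 8*777 + 85 = 6301.
  i=5: a_5=4, p_5 = 4*25723 + 3172 = 106064, q_5 = 4*6301 + 777 = 25981.

4/1, 49/12, 347/85, 3172/777, 25723/6301, 106064/25981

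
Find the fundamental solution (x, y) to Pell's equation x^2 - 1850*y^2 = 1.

(x, y) = (3699, 86)

First expand sqrt(1850) as a continued fraction. With x_i = (sqrt(1850) + m_i)/d_i and (m_0, d_0) = (0, 1): a_0 = floor(sqrt(1850)) = 43, since 43^2 = 1849 <= 1850 < 1936 = 44^2.
Iterate m_{i+1} = d_i*a_i - m_i, d_{i+1} = (1850 - m_{i+1}^2)/d_i, a_{i+1} = floor((a_0 + m_{i+1})/d_{i+1}):
  m_1 = 1*43 - 0 = 43, d_1 = (1850 - 43^2)/1 = 1/1 = 1, a_1 = floor((43 + 43)/1) = 86.
  m_2 = 1*86 - 43 = 43, d_2 = (1850 - 43^2)/1 = 1/1 = 1: (m_2, d_2) = (m_1, d_1) = (43, 1), so from here the quotient a_1 repeats; the period length is 1.
So sqrt(1850) = [43; (86)] with period length k = 1.
k is odd, so (p_{k-1}, q_{k-1}) only solves x^2 - 1850y^2 = -1 and the fundamental solution of x^2 - 1850y^2 = 1 is (p_{2k-1}, q_{2k-1}) = (p_1, q_1); compute convergents through index 1, running through the period twice.
Convergents (p_i = a_i*p_{i-1} + p_{i-2}, q_i = a_i*q_{i-1} + q_{i-2} with p_{-2}=0, p_{-1}=1, q_{-2}=1, q_{-1}=0):
  i=0: a_0=43, p_0 = 43*1 + 0 = 43, q_0 = 43*0 + 1 = 1.
  i=1: a_1=86, p_1 = 86*43 + 1 = 3699, q_1 = 86*1 + 0 = 86.
Indeed p_0^2 - 1850*q_0^2 = 1849 - 1850 = -1, not +1.
Check: 3699^2 - 1850*86^2 = 13682601 - 13682600 = 1, so (x, y) = (3699, 86) solves the equation, and by the theorem it is the least positive solution.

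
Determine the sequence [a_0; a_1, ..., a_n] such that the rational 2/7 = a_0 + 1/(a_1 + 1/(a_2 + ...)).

[0; 3, 2]

Run the Euclidean algorithm on 2 and 7; the successive quotients are the partial quotients a_0, a_1, ... (each step inverts the fractional part left over by the previous one):
  2 = 0*7 + 2, so a_0 = 0.
  7 = 3*2 + 1, so a_1 = 3.
  2 = 2*1 + 0, so a_2 = 2.
The remainder reaches 0 after 3 divisions, so the expansion has 3 partial quotients, read off in order.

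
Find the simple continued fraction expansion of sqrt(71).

Write x_i = (sqrt(71) + m_i)/d_i with (m_0, d_0) = (0, 1). a_0 = floor(sqrt(71)) = 8, since 8^2 = 64 <= 71 < 81 = 9^2.
Iterate m_{i+1} = d_i*a_i - m_i, d_{i+1} = (71 - m_{i+1}^2)/d_i, a_{i+1} = floor((a_0 + m_{i+1})/d_{i+1}):
  m_1 = 1*8 - 0 = 8, d_1 = (71 - 8^2)/1 = 7/1 = 7, a_1 = floor((8 + 8)/7) = 2.
  m_2 = 7*2 - 8 = 6, d_2 = (71 - 6^2)/7 = 35/7 = 5, a_2 = floor((8 + 6)/5) = 2.
  m_3 = 5*2 - 6 = 4, d_3 = (71 - 4^2)/5 = 55/5 = 11, a_3 = floor((8 + 4)/11) = 1.
  m_4 = 11*1 - 4 = 7, d_4 = (71 - 7^2)/11 = 22/11 = 2, a_4 = floor((8 + 7)/2) = 7.
  m_5 = 2*7 - 7 = 7, d_5 = (71 - 7^2)/2 = 22/2 = 11, a_5 = floor((8 + 7)/11) = 1.
  m_6 = 11*1 - 7 = 4, d_6 = (71 - 4^2)/11 = 55/11 = 5, a_6 = floor((8 + 4)/5) = 2.
  m_7 = 5*2 - 4 = 6, d_7 = (71 - 6^2)/5 = 35/5 = 7, a_7 = floor((8 + 6)/7) = 2.
  m_8 = 7*2 - 6 = 8, d_8 = (71 - 8^2)/7 = 7/7 = 1, a_8 = floor((8 + 8)/1) = 16.
  m_9 = 1*16 - 8 = 8, d_9 = (71 - 8^2)/1 = 7/1 = 7: (m_9, d_9) = (m_1, d_1) = (8, 7), so from here the quotients repeat a_1, ..., a_8; the period length is 8.
Hence the expansion of sqrt(71) is a_0 = 8 followed by the repeating block 2, 2, 1, 7, 1, 2, 2, 16 (period 8).

[8; (2, 2, 1, 7, 1, 2, 2, 16)]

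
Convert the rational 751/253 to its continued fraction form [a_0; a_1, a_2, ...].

Run the Euclidean algorithm on 751 and 253; the successive quotients are the partial quotients a_0, a_1, ... (each step inverts the fractional part left over by the previous one):
  751 = 2*253 + 245, so a_0 = 2.
  253 = 1*245 + 8, so a_1 = 1.
  245 = 30*8 + 5, so a_2 = 30.
  8 = 1*5 + 3, so a_3 = 1.
  5 = 1*3 + 2, so a_4 = 1.
  3 = 1*2 + 1, so a_5 = 1.
  2 = 2*1 + 0, so a_6 = 2.
The remainder reaches 0 after 7 divisions, so the expansion has 7 partial quotients, read off in order.

[2; 1, 30, 1, 1, 1, 2]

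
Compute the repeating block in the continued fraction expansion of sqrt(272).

[16; (2, 32)]

Write x_i = (sqrt(272) + m_i)/d_i with (m_0, d_0) = (0, 1). a_0 = floor(sqrt(272)) = 16, since 16^2 = 256 <= 272 < 289 = 17^2.
Iterate m_{i+1} = d_i*a_i - m_i, d_{i+1} = (272 - m_{i+1}^2)/d_i, a_{i+1} = floor((a_0 + m_{i+1})/d_{i+1}):
  m_1 = 1*16 - 0 = 16, d_1 = (272 - 16^2)/1 = 16/1 = 16, a_1 = floor((16 + 16)/16) = 2.
  m_2 = 16*2 - 16 = 16, d_2 = (272 - 16^2)/16 = 16/16 = 1, a_2 = floor((16 + 16)/1) = 32.
  m_3 = 1*32 - 16 = 16, d_3 = (272 - 16^2)/1 = 16/1 = 16: (m_3, d_3) = (m_1, d_1) = (16, 16), so from here the quotients repeat a_1, a_2; the period length is 2.
Hence the expansion of sqrt(272) is a_0 = 16 followed by the repeating block 2, 32 (period 2).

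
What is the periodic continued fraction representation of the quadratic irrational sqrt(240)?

Write x_i = (sqrt(240) + m_i)/d_i with (m_0, d_0) = (0, 1). a_0 = floor(sqrt(240)) = 15, since 15^2 = 225 <= 240 < 256 = 16^2.
Iterate m_{i+1} = d_i*a_i - m_i, d_{i+1} = (240 - m_{i+1}^2)/d_i, a_{i+1} = floor((a_0 + m_{i+1})/d_{i+1}):
  m_1 = 1*15 - 0 = 15, d_1 = (240 - 15^2)/1 = 15/1 = 15, a_1 = floor((15 + 15)/15) = 2.
  m_2 = 15*2 - 15 = 15, d_2 = (240 - 15^2)/15 = 15/15 = 1, a_2 = floor((15 + 15)/1) = 30.
  m_3 = 1*30 - 15 = 15, d_3 = (240 - 15^2)/1 = 15/1 = 15: (m_3, d_3) = (m_1, d_1) = (15, 15), so from here the quotients repeat a_1, a_2; the period length is 2.
Hence the expansion of sqrt(240) is a_0 = 15 followed by the repeating block 2, 30 (period 2).

[15; (2, 30)]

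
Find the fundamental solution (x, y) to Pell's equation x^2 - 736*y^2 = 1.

(x, y) = (24335, 897)

First expand sqrt(736) as a continued fraction. With x_i = (sqrt(736) + m_i)/d_i and (m_0, d_0) = (0, 1): a_0 = floor(sqrt(736)) = 27, since 27^2 = 729 <= 736 < 784 = 28^2.
Iterate m_{i+1} = d_i*a_i - m_i, d_{i+1} = (736 - m_{i+1}^2)/d_i, a_{i+1} = floor((a_0 + m_{i+1})/d_{i+1}):
  m_1 = 1*27 - 0 = 27, d_1 = (736 - 27^2)/1 = 7/1 = 7, a_1 = floor((27 + 27)/7) = 7.
  m_2 = 7*7 - 27 = 22, d_2 = (736 - 22^2)/7 = 252/7 = 36, a_2 = floor((27 + 22)/36) = 1.
  m_3 = 36*1 - 22 = 14, d_3 = (736 - 14^2)/36 = 540/36 = 15, a_3 = floor((27 + 14)/15) = 2.
  m_4 = 15*2 - 14 = 16, d_4 = (736 - 16^2)/15 = 480/15 = 32, a_4 = floor((27 + 16)/32) = 1.
  m_5 = 32*1 - 16 = 16, d_5 = (736 - 16^2)/32 = 480/32 = 15, a_5 = floor((27 + 16)/15) = 2.
  m_6 = 15*2 - 16 = 14, d_6 = (736 - 14^2)/15 = 540/15 = 36, a_6 = floor((27 + 14)/36) = 1.
  m_7 = 36*1 - 14 = 22, d_7 = (736 - 22^2)/36 = 252/36 = 7, a_7 = floor((27 + 22)/7) = 7.
  m_8 = 7*7 - 22 = 27, d_8 = (736 - 27^2)/7 = 7/7 = 1, a_8 = floor((27 + 27)/1) = 54.
  m_9 = 1*54 - 27 = 27, d_9 = (736 - 27^2)/1 = 7/1 = 7: (m_9, d_9) = (m_1, d_1) = (27, 7), so from here the quotients repeat a_1, ..., a_8; the period length is 8.
So sqrt(736) = [27; (7, 1, 2, 1, 2, 1, 7, 54)] with period length k = 8.
k is even, so the fundamental solution of x^2 - 736y^2 = 1 is (p_{k-1}, q_{k-1}) = (p_7, q_7); compute convergents through index 7.
Convergents (p_i = a_i*p_{i-1} + p_{i-2}, q_i = a_i*q_{i-1} + q_{i-2} with p_{-2}=0, p_{-1}=1, q_{-2}=1, q_{-1}=0):
  i=0: a_0=27, p_0 = 27*1 + 0 = 27, q_0 = 27*0 + 1 = 1.
  i=1: a_1=7, p_1 = 7*27 + 1 = 190, q_1 = 7*1 + 0 = 7.
  i=2: a_2=1, p_2 = 1*190 + 27 = 217, q_2 = 1*7 + 1 = 8.
  i=3: a_3=2, p_3 = 2*217 + 190 = 624, q_3 = 2*8 + 7 = 23.
  i=4: a_4=1, p_4 = 1*624 + 217 = 841, q_4 = 1*23 + 8 = 31.
  i=5: a_5=2, p_5 = 2*841 + 624 = 2306, q_5 = 2*31 + 23 = 85.
  i=6: a_6=1, p_6 = 1*2306 + 841 = 3147, q_6 = 1*85 + 31 = 116.
  i=7: a_7=7, p_7 = 7*3147 + 2306 = 24335, q_7 = 7*116 + 85 = 897.
Check: 24335^2 - 736*897^2 = 592192225 - 592192224 = 1, so (x, y) = (24335, 897) solves the equation, and by the theorem it is the least positive solution.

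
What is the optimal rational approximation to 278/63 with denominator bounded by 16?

Expand x = 278/63 as a continued fraction with the Euclidean algorithm:
  278 = 4*63 + 26, so a_0 = 4.
  63 = 2*26 + 11, so a_1 = 2.
  26 = 2*11 + 4, so a_2 = 2.
  11 = 2*4 + 3, so a_3 = 2.
  4 = 1*3 + 1, so a_4 = 1.
  3 = 3*1 + 0, so a_5 = 3.
so x = [4; 2, 2, 2, 1, 3].
Convergents (p_i = a_i*p_{i-1} + p_{i-2}, q_i = a_i*q_{i-1} + q_{i-2} with p_{-2}=0, p_{-1}=1, q_{-2}=1, q_{-1}=0), until the denominator exceeds 16:
  i=0: a_0=4, p_0 = 4*1 + 0 = 4, q_0 = 4*0 + 1 = 1.
  i=1: a_1=2, p_1 = 2*4 + 1 = 9, q_1 = 2*1 + 0 = 2.
  i=2: a_2=2, p_2 = 2*9 + 4 = 22, q_2 = 2*2 + 1 = 5.
  i=3: a_3=2, p_3 = 2*22 + 9 = 53, q_3 = 2*5 + 2 = 12.
  i=4: a_4=1, p_4 = 1*53 + 22 = 75, q_4 = 1*12 + 5 = 17.
q_4 = 17 > 16, so the last convergent with denominator <= 16 is p_3/q_3 = 53/12.
The closest fraction with denominator <= 16 is either p_3/q_3 or the intermediate fraction (k*p_3 + p_2)/(k*q_3 + q_2) with the largest k >= 1 whose denominator stays <= 16; these approach x as k grows, and every other convergent or intermediate fraction in range is farther away.
Largest k: floor((16 - q_2)/q_3) = floor((16 - 5)/12) = 0.
Since k = 0, no intermediate fraction beyond p_3/q_3 has denominator <= 16, so the convergent 53/12 is the closest (its error is |278*12 - 53*63|/(63*12) = 3/756).

53/12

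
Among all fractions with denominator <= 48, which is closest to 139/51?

Expand x = 139/51 as a continued fraction with the Euclidean algorithm:
  139 = 2*51 + 37, so a_0 = 2.
  51 = 1*37 + 14, so a_1 = 1.
  37 = 2*14 + 9, so a_2 = 2.
  14 = 1*9 + 5, so a_3 = 1.
  9 = 1*5 + 4, so a_4 = 1.
  5 = 1*4 + 1, so a_5 = 1.
  4 = 4*1 + 0, so a_6 = 4.
so x = [2; 1, 2, 1, 1, 1, 4].
Convergents (p_i = a_i*p_{i-1} + p_{i-2}, q_i = a_i*q_{i-1} + q_{i-2} with p_{-2}=0, p_{-1}=1, q_{-2}=1, q_{-1}=0), until the denominator exceeds 48:
  i=0: a_0=2, p_0 = 2*1 + 0 = 2, q_0 = 2*0 + 1 = 1.
  i=1: a_1=1, p_1 = 1*2 + 1 = 3, q_1 = 1*1 + 0 = 1.
  i=2: a_2=2, p_2 = 2*3 + 2 = 8, q_2 = 2*1 + 1 = 3.
  i=3: a_3=1, p_3 = 1*8 + 3 = 11, q_3 = 1*3 + 1 = 4.
  i=4: a_4=1, p_4 = 1*11 + 8 = 19, q_4 = 1*4 + 3 = 7.
  i=5: a_5=1, p_5 = 1*19 + 11 = 30, q_5 = 1*7 + 4 = 11.
  i=6: a_6=4, p_6 = 4*30 + 19 = 139, q_6 = 4*11 + 7 = 51.
q_6 = 51 > 48, so the last convergent with denominator <= 48 is p_5/q_5 = 30/11.
The closest fraction with denominator <= 48 is either p_5/q_5 or the intermediate fraction (k*p_5 + p_4)/(k*q_5 + q_4) with the largest k >= 1 whose denominator stays <= 48; these approach x as k grows, and every other convergent or intermediate fraction in range is farther away.
Largest k: floor((48 - q_4)/q_5) = floor((48 - 7)/11) = 3.
That gives (3*30 + 19)/(3*11 + 7) = 109/40.
Compare the errors: |x - 30/11| = |139*11 - 30*51|/(51*11) = 1/561, and |x - 109/40| = |139*40 - 109*51|/(51*40) = 1/2040.
Cross-multiplying, 1*561 = 561 < 2040 = 1*2040, so 1/2040 is smaller: the intermediate fraction 109/40 is closer to x than 30/11.

109/40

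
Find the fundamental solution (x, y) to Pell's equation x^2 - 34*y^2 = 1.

(x, y) = (35, 6)

First expand sqrt(34) as a continued fraction. With x_i = (sqrt(34) + m_i)/d_i and (m_0, d_0) = (0, 1): a_0 = floor(sqrt(34)) = 5, since 5^2 = 25 <= 34 < 36 = 6^2.
Iterate m_{i+1} = d_i*a_i - m_i, d_{i+1} = (34 - m_{i+1}^2)/d_i, a_{i+1} = floor((a_0 + m_{i+1})/d_{i+1}):
  m_1 = 1*5 - 0 = 5, d_1 = (34 - 5^2)/1 = 9/1 = 9, a_1 = floor((5 + 5)/9) = 1.
  m_2 = 9*1 - 5 = 4, d_2 = (34 - 4^2)/9 = 18/9 = 2, a_2 = floor((5 + 4)/2) = 4.
  m_3 = 2*4 - 4 = 4, d_3 = (34 - 4^2)/2 = 18/2 = 9, a_3 = floor((5 + 4)/9) = 1.
  m_4 = 9*1 - 4 = 5, d_4 = (34 - 5^2)/9 = 9/9 = 1, a_4 = floor((5 + 5)/1) = 10.
  m_5 = 1*10 - 5 = 5, d_5 = (34 - 5^2)/1 = 9/1 = 9: (m_5, d_5) = (m_1, d_1) = (5, 9), so from here the quotients repeat a_1, ..., a_4; the period length is 4.
So sqrt(34) = [5; (1, 4, 1, 10)] with period length k = 4.
k is even, so the fundamental solution of x^2 - 34y^2 = 1 is (p_{k-1}, q_{k-1}) = (p_3, q_3); compute convergents through index 3.
Convergents (p_i = a_i*p_{i-1} + p_{i-2}, q_i = a_i*q_{i-1} + q_{i-2} with p_{-2}=0, p_{-1}=1, q_{-2}=1, q_{-1}=0):
  i=0: a_0=5, p_0 = 5*1 + 0 = 5, q_0 = 5*0 + 1 = 1.
  i=1: a_1=1, p_1 = 1*5 + 1 = 6, q_1 = 1*1 + 0 = 1.
  i=2: a_2=4, p_2 = 4*6 + 5 = 29, q_2 = 4*1 + 1 = 5.
  i=3: a_3=1, p_3 = 1*29 + 6 = 35, q_3 = 1*5 + 1 = 6.
Check: 35^2 - 34*6^2 = 1225 - 1224 = 1, so (x, y) = (35, 6) solves the equation, and by the theorem it is the least positive solution.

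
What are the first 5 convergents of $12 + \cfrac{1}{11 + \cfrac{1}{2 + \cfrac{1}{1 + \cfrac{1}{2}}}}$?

12/1, 133/11, 278/23, 411/34, 1100/91

Using the convergent recurrence p_i = a_i*p_{i-1} + p_{i-2}, q_i = a_i*q_{i-1} + q_{i-2} with p_{-2}=0, p_{-1}=1, q_{-2}=1, q_{-1}=0:
  i=0: a_0=12, p_0 = 12*1 + 0 = 12, q_0 = 12*0 + 1 = 1.
  i=1: a_1=11, p_1 = 11*12 + 1 = 133, q_1 = 11*1 + 0 = 11.
  i=2: a_2=2, p_2 = 2*133 + 12 = 278, q_2 = 2*11 + 1 = 23.
  i=3: a_3=1, p_3 = 1*278 + 133 = 411, q_3 = 1*23 + 11 = 34.
  i=4: a_4=2, p_4 = 2*411 + 278 = 1100, q_4 = 2*34 + 23 = 91.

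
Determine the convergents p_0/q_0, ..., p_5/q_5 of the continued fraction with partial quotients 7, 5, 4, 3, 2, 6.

7/1, 36/5, 151/21, 489/68, 1129/157, 7263/1010

Using the convergent recurrence p_i = a_i*p_{i-1} + p_{i-2}, q_i = a_i*q_{i-1} + q_{i-2} with p_{-2}=0, p_{-1}=1, q_{-2}=1, q_{-1}=0:
  i=0: a_0=7, p_0 = 7*1 + 0 = 7, q_0 = 7*0 + 1 = 1.
  i=1: a_1=5, p_1 = 5*7 + 1 = 36, q_1 = 5*1 + 0 = 5.
  i=2: a_2=4, p_2 = 4*36 + 7 = 151, q_2 = 4*5 + 1 = 21.
  i=3: a_3=3, p_3 = 3*151 + 36 = 489, q_3 = 3*21 + 5 = 68.
  i=4: a_4=2, p_4 = 2*489 + 151 = 1129, q_4 = 2*68 + 21 = 157.
  i=5: a_5=6, p_5 = 6*1129 + 489 = 7263, q_5 = 6*157 + 68 = 1010.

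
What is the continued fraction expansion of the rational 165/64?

Run the Euclidean algorithm on 165 and 64; the successive quotients are the partial quotients a_0, a_1, ... (each step inverts the fractional part left over by the previous one):
  165 = 2*64 + 37, so a_0 = 2.
  64 = 1*37 + 27, so a_1 = 1.
  37 = 1*27 + 10, so a_2 = 1.
  27 = 2*10 + 7, so a_3 = 2.
  10 = 1*7 + 3, so a_4 = 1.
  7 = 2*3 + 1, so a_5 = 2.
  3 = 3*1 + 0, so a_6 = 3.
The remainder reaches 0 after 7 divisions, so the expansion has 7 partial quotients, read off in order.

[2; 1, 1, 2, 1, 2, 3]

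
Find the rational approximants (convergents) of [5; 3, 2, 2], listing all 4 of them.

5/1, 16/3, 37/7, 90/17

Using the convergent recurrence p_i = a_i*p_{i-1} + p_{i-2}, q_i = a_i*q_{i-1} + q_{i-2} with p_{-2}=0, p_{-1}=1, q_{-2}=1, q_{-1}=0:
  i=0: a_0=5, p_0 = 5*1 + 0 = 5, q_0 = 5*0 + 1 = 1.
  i=1: a_1=3, p_1 = 3*5 + 1 = 16, q_1 = 3*1 + 0 = 3.
  i=2: a_2=2, p_2 = 2*16 + 5 = 37, q_2 = 2*3 + 1 = 7.
  i=3: a_3=2, p_3 = 2*37 + 16 = 90, q_3 = 2*7 + 3 = 17.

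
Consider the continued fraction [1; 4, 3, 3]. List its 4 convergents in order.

1/1, 5/4, 16/13, 53/43

Using the convergent recurrence p_i = a_i*p_{i-1} + p_{i-2}, q_i = a_i*q_{i-1} + q_{i-2} with p_{-2}=0, p_{-1}=1, q_{-2}=1, q_{-1}=0:
  i=0: a_0=1, p_0 = 1*1 + 0 = 1, q_0 = 1*0 + 1 = 1.
  i=1: a_1=4, p_1 = 4*1 + 1 = 5, q_1 = 4*1 + 0 = 4.
  i=2: a_2=3, p_2 = 3*5 + 1 = 16, q_2 = 3*4 + 1 = 13.
  i=3: a_3=3, p_3 = 3*16 + 5 = 53, q_3 = 3*13 + 4 = 43.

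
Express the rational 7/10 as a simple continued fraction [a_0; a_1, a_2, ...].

Run the Euclidean algorithm on 7 and 10; the successive quotients are the partial quotients a_0, a_1, ... (each step inverts the fractional part left over by the previous one):
  7 = 0*10 + 7, so a_0 = 0.
  10 = 1*7 + 3, so a_1 = 1.
  7 = 2*3 + 1, so a_2 = 2.
  3 = 3*1 + 0, so a_3 = 3.
The remainder reaches 0 after 4 divisions, so the expansion has 4 partial quotients, read off in order.

[0; 1, 2, 3]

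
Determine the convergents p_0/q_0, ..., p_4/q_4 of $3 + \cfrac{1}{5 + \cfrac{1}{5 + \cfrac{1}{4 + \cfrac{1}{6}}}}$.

3/1, 16/5, 83/26, 348/109, 2171/680

Using the convergent recurrence p_i = a_i*p_{i-1} + p_{i-2}, q_i = a_i*q_{i-1} + q_{i-2} with p_{-2}=0, p_{-1}=1, q_{-2}=1, q_{-1}=0:
  i=0: a_0=3, p_0 = 3*1 + 0 = 3, q_0 = 3*0 + 1 = 1.
  i=1: a_1=5, p_1 = 5*3 + 1 = 16, q_1 = 5*1 + 0 = 5.
  i=2: a_2=5, p_2 = 5*16 + 3 = 83, q_2 = 5*5 + 1 = 26.
  i=3: a_3=4, p_3 = 4*83 + 16 = 348, q_3 = 4*26 + 5 = 109.
  i=4: a_4=6, p_4 = 6*348 + 83 = 2171, q_4 = 6*109 + 26 = 680.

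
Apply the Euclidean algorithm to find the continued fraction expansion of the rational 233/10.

[23; 3, 3]

Run the Euclidean algorithm on 233 and 10; the successive quotients are the partial quotients a_0, a_1, ... (each step inverts the fractional part left over by the previous one):
  233 = 23*10 + 3, so a_0 = 23.
  10 = 3*3 + 1, so a_1 = 3.
  3 = 3*1 + 0, so a_2 = 3.
The remainder reaches 0 after 3 divisions, so the expansion has 3 partial quotients, read off in order.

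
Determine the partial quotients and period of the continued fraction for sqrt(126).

[11; (4, 2, 4, 22)]

Write x_i = (sqrt(126) + m_i)/d_i with (m_0, d_0) = (0, 1). a_0 = floor(sqrt(126)) = 11, since 11^2 = 121 <= 126 < 144 = 12^2.
Iterate m_{i+1} = d_i*a_i - m_i, d_{i+1} = (126 - m_{i+1}^2)/d_i, a_{i+1} = floor((a_0 + m_{i+1})/d_{i+1}):
  m_1 = 1*11 - 0 = 11, d_1 = (126 - 11^2)/1 = 5/1 = 5, a_1 = floor((11 + 11)/5) = 4.
  m_2 = 5*4 - 11 = 9, d_2 = (126 - 9^2)/5 = 45/5 = 9, a_2 = floor((11 + 9)/9) = 2.
  m_3 = 9*2 - 9 = 9, d_3 = (126 - 9^2)/9 = 45/9 = 5, a_3 = floor((11 + 9)/5) = 4.
  m_4 = 5*4 - 9 = 11, d_4 = (126 - 11^2)/5 = 5/5 = 1, a_4 = floor((11 + 11)/1) = 22.
  m_5 = 1*22 - 11 = 11, d_5 = (126 - 11^2)/1 = 5/1 = 5: (m_5, d_5) = (m_1, d_1) = (11, 5), so from here the quotients repeat a_1, ..., a_4; the period length is 4.
Hence the expansion of sqrt(126) is a_0 = 11 followed by the repeating block 4, 2, 4, 22 (period 4).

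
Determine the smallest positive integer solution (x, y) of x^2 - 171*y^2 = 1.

(x, y) = (170, 13)

First expand sqrt(171) as a continued fraction. With x_i = (sqrt(171) + m_i)/d_i and (m_0, d_0) = (0, 1): a_0 = floor(sqrt(171)) = 13, since 13^2 = 169 <= 171 < 196 = 14^2.
Iterate m_{i+1} = d_i*a_i - m_i, d_{i+1} = (171 - m_{i+1}^2)/d_i, a_{i+1} = floor((a_0 + m_{i+1})/d_{i+1}):
  m_1 = 1*13 - 0 = 13, d_1 = (171 - 13^2)/1 = 2/1 = 2, a_1 = floor((13 + 13)/2) = 13.
  m_2 = 2*13 - 13 = 13, d_2 = (171 - 13^2)/2 = 2/2 = 1, a_2 = floor((13 + 13)/1) = 26.
  m_3 = 1*26 - 13 = 13, d_3 = (171 - 13^2)/1 = 2/1 = 2: (m_3, d_3) = (m_1, d_1) = (13, 2), so from here the quotients repeat a_1, a_2; the period length is 2.
So sqrt(171) = [13; (13, 26)] with period length k = 2.
k is even, so the fundamental solution of x^2 - 171y^2 = 1 is (p_{k-1}, q_{k-1}) = (p_1, q_1); compute convergents through index 1.
Convergents (p_i = a_i*p_{i-1} + p_{i-2}, q_i = a_i*q_{i-1} + q_{i-2} with p_{-2}=0, p_{-1}=1, q_{-2}=1, q_{-1}=0):
  i=0: a_0=13, p_0 = 13*1 + 0 = 13, q_0 = 13*0 + 1 = 1.
  i=1: a_1=13, p_1 = 13*13 + 1 = 170, q_1 = 13*1 + 0 = 13.
Check: 170^2 - 171*13^2 = 28900 - 28899 = 1, so (x, y) = (170, 13) solves the equation, and by the theorem it is the least positive solution.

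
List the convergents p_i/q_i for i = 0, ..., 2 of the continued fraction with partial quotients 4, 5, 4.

Using the convergent recurrence p_i = a_i*p_{i-1} + p_{i-2}, q_i = a_i*q_{i-1} + q_{i-2} with p_{-2}=0, p_{-1}=1, q_{-2}=1, q_{-1}=0:
  i=0: a_0=4, p_0 = 4*1 + 0 = 4, q_0 = 4*0 + 1 = 1.
  i=1: a_1=5, p_1 = 5*4 + 1 = 21, q_1 = 5*1 + 0 = 5.
  i=2: a_2=4, p_2 = 4*21 + 4 = 88, q_2 = 4*5 + 1 = 21.

4/1, 21/5, 88/21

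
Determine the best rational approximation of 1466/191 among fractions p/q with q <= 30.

215/28

Expand x = 1466/191 as a continued fraction with the Euclidean algorithm:
  1466 = 7*191 + 129, so a_0 = 7.
  191 = 1*129 + 62, so a_1 = 1.
  129 = 2*62 + 5, so a_2 = 2.
  62 = 12*5 + 2, so a_3 = 12.
  5 = 2*2 + 1, so a_4 = 2.
  2 = 2*1 + 0, so a_5 = 2.
so x = [7; 1, 2, 12, 2, 2].
Convergents (p_i = a_i*p_{i-1} + p_{i-2}, q_i = a_i*q_{i-1} + q_{i-2} with p_{-2}=0, p_{-1}=1, q_{-2}=1, q_{-1}=0), until the denominator exceeds 30:
  i=0: a_0=7, p_0 = 7*1 + 0 = 7, q_0 = 7*0 + 1 = 1.
  i=1: a_1=1, p_1 = 1*7 + 1 = 8, q_1 = 1*1 + 0 = 1.
  i=2: a_2=2, p_2 = 2*8 + 7 = 23, q_2 = 2*1 + 1 = 3.
  i=3: a_3=12, p_3 = 12*23 + 8 = 284, q_3 = 12*3 + 1 = 37.
q_3 = 37 > 30, so the last convergent with denominator <= 30 is p_2/q_2 = 23/3.
The closest fraction with denominator <= 30 is either p_2/q_2 or the intermediate fraction (k*p_2 + p_1)/(k*q_2 + q_1) with the largest k >= 1 whose denominator stays <= 30; these approach x as k grows, and every other convergent or intermediate fraction in range is farther away.
Largest k: floor((30 - q_1)/q_2) = floor((30 - 1)/3) = 9.
That gives (9*23 + 8)/(9*3 + 1) = 215/28.
Compare the errors: |x - 23/3| = |1466*3 - 23*191|/(191*3) = 5/573, and |x - 215/28| = |1466*28 - 215*191|/(191*28) = 17/5348.
Cross-multiplying, 17*573 = 9741 < 26740 = 5*5348, so 17/5348 is smaller: the intermediate fraction 215/28 is closer to x than 23/3.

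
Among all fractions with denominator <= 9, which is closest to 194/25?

31/4

Expand x = 194/25 as a continued fraction with the Euclidean algorithm:
  194 = 7*25 + 19, so a_0 = 7.
  25 = 1*19 + 6, so a_1 = 1.
  19 = 3*6 + 1, so a_2 = 3.
  6 = 6*1 + 0, so a_3 = 6.
so x = [7; 1, 3, 6].
Convergents (p_i = a_i*p_{i-1} + p_{i-2}, q_i = a_i*q_{i-1} + q_{i-2} with p_{-2}=0, p_{-1}=1, q_{-2}=1, q_{-1}=0), until the denominator exceeds 9:
  i=0: a_0=7, p_0 = 7*1 + 0 = 7, q_0 = 7*0 + 1 = 1.
  i=1: a_1=1, p_1 = 1*7 + 1 = 8, q_1 = 1*1 + 0 = 1.
  i=2: a_2=3, p_2 = 3*8 + 7 = 31, q_2 = 3*1 + 1 = 4.
  i=3: a_3=6, p_3 = 6*31 + 8 = 194, q_3 = 6*4 + 1 = 25.
q_3 = 25 > 9, so the last convergent with denominator <= 9 is p_2/q_2 = 31/4.
The closest fraction with denominator <= 9 is either p_2/q_2 or the intermediate fraction (k*p_2 + p_1)/(k*q_2 + q_1) with the largest k >= 1 whose denominator stays <= 9; these approach x as k grows, and every other convergent or intermediate fraction in range is farther away.
Largest k: floor((9 - q_1)/q_2) = floor((9 - 1)/4) = 2.
That gives (2*31 + 8)/(2*4 + 1) = 70/9.
Compare the errors: |x - 31/4| = |194*4 - 31*25|/(25*4) = 1/100, and |x - 70/9| = |194*9 - 70*25|/(25*9) = 4/225.
Cross-multiplying, 1*225 = 225 < 400 = 4*100, so 1/100 is smaller: the convergent 31/4 is closer to x than 70/9.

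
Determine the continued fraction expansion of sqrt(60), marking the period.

[7; (1, 2, 1, 14)]

Write x_i = (sqrt(60) + m_i)/d_i with (m_0, d_0) = (0, 1). a_0 = floor(sqrt(60)) = 7, since 7^2 = 49 <= 60 < 64 = 8^2.
Iterate m_{i+1} = d_i*a_i - m_i, d_{i+1} = (60 - m_{i+1}^2)/d_i, a_{i+1} = floor((a_0 + m_{i+1})/d_{i+1}):
  m_1 = 1*7 - 0 = 7, d_1 = (60 - 7^2)/1 = 11/1 = 11, a_1 = floor((7 + 7)/11) = 1.
  m_2 = 11*1 - 7 = 4, d_2 = (60 - 4^2)/11 = 44/11 = 4, a_2 = floor((7 + 4)/4) = 2.
  m_3 = 4*2 - 4 = 4, d_3 = (60 - 4^2)/4 = 44/4 = 11, a_3 = floor((7 + 4)/11) = 1.
  m_4 = 11*1 - 4 = 7, d_4 = (60 - 7^2)/11 = 11/11 = 1, a_4 = floor((7 + 7)/1) = 14.
  m_5 = 1*14 - 7 = 7, d_5 = (60 - 7^2)/1 = 11/1 = 11: (m_5, d_5) = (m_1, d_1) = (7, 11), so from here the quotients repeat a_1, ..., a_4; the period length is 4.
Hence the expansion of sqrt(60) is a_0 = 7 followed by the repeating block 1, 2, 1, 14 (period 4).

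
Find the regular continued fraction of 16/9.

Run the Euclidean algorithm on 16 and 9; the successive quotients are the partial quotients a_0, a_1, ... (each step inverts the fractional part left over by the previous one):
  16 = 1*9 + 7, so a_0 = 1.
  9 = 1*7 + 2, so a_1 = 1.
  7 = 3*2 + 1, so a_2 = 3.
  2 = 2*1 + 0, so a_3 = 2.
The remainder reaches 0 after 4 divisions, so the expansion has 4 partial quotients, read off in order.

[1; 1, 3, 2]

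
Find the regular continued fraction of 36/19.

Run the Euclidean algorithm on 36 and 19; the successive quotients are the partial quotients a_0, a_1, ... (each step inverts the fractional part left over by the previous one):
  36 = 1*19 + 17, so a_0 = 1.
  19 = 1*17 + 2, so a_1 = 1.
  17 = 8*2 + 1, so a_2 = 8.
  2 = 2*1 + 0, so a_3 = 2.
The remainder reaches 0 after 4 divisions, so the expansion has 4 partial quotients, read off in order.

[1; 1, 8, 2]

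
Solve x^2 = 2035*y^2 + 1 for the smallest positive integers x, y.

First expand sqrt(2035) as a continued fraction. With x_i = (sqrt(2035) + m_i)/d_i and (m_0, d_0) = (0, 1): a_0 = floor(sqrt(2035)) = 45, since 45^2 = 2025 <= 2035 < 2116 = 46^2.
Iterate m_{i+1} = d_i*a_i - m_i, d_{i+1} = (2035 - m_{i+1}^2)/d_i, a_{i+1} = floor((a_0 + m_{i+1})/d_{i+1}):
  m_1 = 1*45 - 0 = 45, d_1 = (2035 - 45^2)/1 = 10/1 = 10, a_1 = floor((45 + 45)/10) = 9.
  m_2 = 10*9 - 45 = 45, d_2 = (2035 - 45^2)/10 = 10/10 = 1, a_2 = floor((45 + 45)/1) = 90.
  m_3 = 1*90 - 45 = 45, d_3 = (2035 - 45^2)/1 = 10/1 = 10: (m_3, d_3) = (m_1, d_1) = (45, 10), so from here the quotients repeat a_1, a_2; the period length is 2.
So sqrt(2035) = [45; (9, 90)] with period length k = 2.
k is even, so the fundamental solution of x^2 - 2035y^2 = 1 is (p_{k-1}, q_{k-1}) = (p_1, q_1); compute convergents through index 1.
Convergents (p_i = a_i*p_{i-1} + p_{i-2}, q_i = a_i*q_{i-1} + q_{i-2} with p_{-2}=0, p_{-1}=1, q_{-2}=1, q_{-1}=0):
  i=0: a_0=45, p_0 = 45*1 + 0 = 45, q_0 = 45*0 + 1 = 1.
  i=1: a_1=9, p_1 = 9*45 + 1 = 406, q_1 = 9*1 + 0 = 9.
Check: 406^2 - 2035*9^2 = 164836 - 164835 = 1, so (x, y) = (406, 9) solves the equation, and by the theorem it is the least positive solution.

(x, y) = (406, 9)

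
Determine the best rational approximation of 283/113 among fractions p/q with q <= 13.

Expand x = 283/113 as a continued fraction with the Euclidean algorithm:
  283 = 2*113 + 57, so a_0 = 2.
  113 = 1*57 + 56, so a_1 = 1.
  57 = 1*56 + 1, so a_2 = 1.
  56 = 56*1 + 0, so a_3 = 56.
so x = [2; 1, 1, 56].
Convergents (p_i = a_i*p_{i-1} + p_{i-2}, q_i = a_i*q_{i-1} + q_{i-2} with p_{-2}=0, p_{-1}=1, q_{-2}=1, q_{-1}=0), until the denominator exceeds 13:
  i=0: a_0=2, p_0 = 2*1 + 0 = 2, q_0 = 2*0 + 1 = 1.
  i=1: a_1=1, p_1 = 1*2 + 1 = 3, q_1 = 1*1 + 0 = 1.
  i=2: a_2=1, p_2 = 1*3 + 2 = 5, q_2 = 1*1 + 1 = 2.
  i=3: a_3=56, p_3 = 56*5 + 3 = 283, q_3 = 56*2 + 1 = 113.
q_3 = 113 > 13, so the last convergent with denominator <= 13 is p_2/q_2 = 5/2.
The closest fraction with denominator <= 13 is either p_2/q_2 or the intermediate fraction (k*p_2 + p_1)/(k*q_2 + q_1) with the largest k >= 1 whose denominator stays <= 13; these approach x as k grows, and every other convergent or intermediate fraction in range is farther away.
Largest k: floor((13 - q_1)/q_2) = floor((13 - 1)/2) = 6.
That gives (6*5 + 3)/(6*2 + 1) = 33/13.
Compare the errors: |x - 5/2| = |283*2 - 5*113|/(113*2) = 1/226, and |x - 33/13| = |283*13 - 33*113|/(113*13) = 50/1469.
Cross-multiplying, 1*1469 = 1469 < 11300 = 50*226, so 1/226 is smaller: the convergent 5/2 is closer to x than 33/13.

5/2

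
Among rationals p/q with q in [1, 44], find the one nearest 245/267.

11/12

Expand x = 245/267 as a continued fraction with the Euclidean algorithm:
  245 = 0*267 + 245, so a_0 = 0.
  267 = 1*245 + 22, so a_1 = 1.
  245 = 11*22 + 3, so a_2 = 11.
  22 = 7*3 + 1, so a_3 = 7.
  3 = 3*1 + 0, so a_4 = 3.
so x = [0; 1, 11, 7, 3].
Convergents (p_i = a_i*p_{i-1} + p_{i-2}, q_i = a_i*q_{i-1} + q_{i-2} with p_{-2}=0, p_{-1}=1, q_{-2}=1, q_{-1}=0), until the denominator exceeds 44:
  i=0: a_0=0, p_0 = 0*1 + 0 = 0, q_0 = 0*0 + 1 = 1.
  i=1: a_1=1, p_1 = 1*0 + 1 = 1, q_1 = 1*1 + 0 = 1.
  i=2: a_2=11, p_2 = 11*1 + 0 = 11, q_2 = 11*1 + 1 = 12.
  i=3: a_3=7, p_3 = 7*11 + 1 = 78, q_3 = 7*12 + 1 = 85.
q_3 = 85 > 44, so the last convergent with denominator <= 44 is p_2/q_2 = 11/12.
The closest fraction with denominator <= 44 is either p_2/q_2 or the intermediate fraction (k*p_2 + p_1)/(k*q_2 + q_1) with the largest k >= 1 whose denominator stays <= 44; these approach x as k grows, and every other convergent or intermediate fraction in range is farther away.
Largest k: floor((44 - q_1)/q_2) = floor((44 - 1)/12) = 3.
That gives (3*11 + 1)/(3*12 + 1) = 34/37.
Compare the errors: |x - 11/12| = |245*12 - 11*267|/(267*12) = 3/3204, and |x - 34/37| = |245*37 - 34*267|/(267*37) = 13/9879.
Cross-multiplying, 3*9879 = 29637 < 41652 = 13*3204, so 3/3204 is smaller: the convergent 11/12 is closer to x than 34/37.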